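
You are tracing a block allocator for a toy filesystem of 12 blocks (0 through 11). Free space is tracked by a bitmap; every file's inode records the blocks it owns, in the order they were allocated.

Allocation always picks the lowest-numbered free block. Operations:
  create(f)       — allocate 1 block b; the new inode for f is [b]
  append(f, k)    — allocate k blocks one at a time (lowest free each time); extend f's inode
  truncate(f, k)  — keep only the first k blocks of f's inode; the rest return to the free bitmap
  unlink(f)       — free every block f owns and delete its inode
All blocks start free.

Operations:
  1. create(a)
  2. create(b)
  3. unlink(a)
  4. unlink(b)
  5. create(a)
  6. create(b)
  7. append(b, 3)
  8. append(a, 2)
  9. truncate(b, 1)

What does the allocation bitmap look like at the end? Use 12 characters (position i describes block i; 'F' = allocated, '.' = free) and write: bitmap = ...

create(a): bitmap=F........... | a=[0]
create(b): bitmap=FF.......... | a=[0] b=[1]
unlink(a): bitmap=.F.......... | b=[1]
unlink(b): bitmap=............ | 
create(a): bitmap=F........... | a=[0]
create(b): bitmap=FF.......... | a=[0] b=[1]
append(b, 3): bitmap=FFFFF....... | a=[0] b=[1, 2, 3, 4]
append(a, 2): bitmap=FFFFFFF..... | a=[0, 5, 6] b=[1, 2, 3, 4]
truncate(b, 1): bitmap=FF...FF..... | a=[0, 5, 6] b=[1]

bitmap = FF...FF.....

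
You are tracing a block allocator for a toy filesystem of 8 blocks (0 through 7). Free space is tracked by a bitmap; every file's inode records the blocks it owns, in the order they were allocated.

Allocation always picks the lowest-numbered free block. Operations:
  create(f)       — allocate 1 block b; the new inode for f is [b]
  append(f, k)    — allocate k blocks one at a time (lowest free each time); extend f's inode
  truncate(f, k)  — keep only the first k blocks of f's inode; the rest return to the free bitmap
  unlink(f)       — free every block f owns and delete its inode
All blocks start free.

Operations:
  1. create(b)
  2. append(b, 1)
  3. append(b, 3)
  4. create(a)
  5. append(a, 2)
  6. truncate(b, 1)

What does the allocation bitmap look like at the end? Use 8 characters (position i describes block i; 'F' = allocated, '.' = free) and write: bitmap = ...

after create(b) → b:[0]  free=[F.......]
after append(b, 1) → b:[0, 1]  free=[FF......]
after append(b, 3) → b:[0, 1, 2, 3, 4]  free=[FFFFF...]
after create(a) → a:[5], b:[0, 1, 2, 3, 4]  free=[FFFFFF..]
after append(a, 2) → a:[5, 6, 7], b:[0, 1, 2, 3, 4]  free=[FFFFFFFF]
after truncate(b, 1) → a:[5, 6, 7], b:[0]  free=[F....FFF]

bitmap = F....FFF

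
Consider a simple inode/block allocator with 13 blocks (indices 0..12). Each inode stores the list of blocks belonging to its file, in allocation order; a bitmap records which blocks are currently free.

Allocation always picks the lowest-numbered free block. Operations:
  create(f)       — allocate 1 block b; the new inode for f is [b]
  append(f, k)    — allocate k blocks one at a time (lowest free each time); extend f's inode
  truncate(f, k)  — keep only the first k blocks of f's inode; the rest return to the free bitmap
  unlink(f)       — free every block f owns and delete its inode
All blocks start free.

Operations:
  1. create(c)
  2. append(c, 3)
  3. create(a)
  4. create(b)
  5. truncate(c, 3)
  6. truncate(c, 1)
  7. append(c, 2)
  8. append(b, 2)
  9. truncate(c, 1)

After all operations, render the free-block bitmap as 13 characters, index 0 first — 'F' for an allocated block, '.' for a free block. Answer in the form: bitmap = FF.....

bitmap = F..FFFF......

after create(c) → c:[0]  free=[F............]
after append(c, 3) → c:[0, 1, 2, 3]  free=[FFFF.........]
after create(a) → a:[4], c:[0, 1, 2, 3]  free=[FFFFF........]
after create(b) → a:[4], b:[5], c:[0, 1, 2, 3]  free=[FFFFFF.......]
after truncate(c, 3) → a:[4], b:[5], c:[0, 1, 2]  free=[FFF.FF.......]
after truncate(c, 1) → a:[4], b:[5], c:[0]  free=[F...FF.......]
after append(c, 2) → a:[4], b:[5], c:[0, 1, 2]  free=[FFF.FF.......]
after append(b, 2) → a:[4], b:[5, 3, 6], c:[0, 1, 2]  free=[FFFFFFF......]
after truncate(c, 1) → a:[4], b:[5, 3, 6], c:[0]  free=[F..FFFF......]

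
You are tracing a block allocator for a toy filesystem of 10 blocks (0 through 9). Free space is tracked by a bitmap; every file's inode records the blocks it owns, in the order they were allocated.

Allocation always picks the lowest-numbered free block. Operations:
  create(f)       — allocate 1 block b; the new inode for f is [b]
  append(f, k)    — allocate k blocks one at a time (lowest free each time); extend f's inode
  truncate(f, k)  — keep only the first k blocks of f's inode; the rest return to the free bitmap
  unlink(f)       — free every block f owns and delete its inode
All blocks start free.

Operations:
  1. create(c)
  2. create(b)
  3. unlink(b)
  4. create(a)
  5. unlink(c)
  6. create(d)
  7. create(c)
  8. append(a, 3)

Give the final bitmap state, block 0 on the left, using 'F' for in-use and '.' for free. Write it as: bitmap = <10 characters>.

bitmap = FFFFFF....

[1] create(c) — c=0 (map F.........)
[2] create(b) — b=1 c=0 (map FF........)
[3] unlink(b) — c=0 (map F.........)
[4] create(a) — a=1 c=0 (map FF........)
[5] unlink(c) — a=1 (map .F........)
[6] create(d) — a=1 d=0 (map FF........)
[7] create(c) — a=1 c=2 d=0 (map FFF.......)
[8] append(a, 3) — a=1,3,4,5 c=2 d=0 (map FFFFFF....)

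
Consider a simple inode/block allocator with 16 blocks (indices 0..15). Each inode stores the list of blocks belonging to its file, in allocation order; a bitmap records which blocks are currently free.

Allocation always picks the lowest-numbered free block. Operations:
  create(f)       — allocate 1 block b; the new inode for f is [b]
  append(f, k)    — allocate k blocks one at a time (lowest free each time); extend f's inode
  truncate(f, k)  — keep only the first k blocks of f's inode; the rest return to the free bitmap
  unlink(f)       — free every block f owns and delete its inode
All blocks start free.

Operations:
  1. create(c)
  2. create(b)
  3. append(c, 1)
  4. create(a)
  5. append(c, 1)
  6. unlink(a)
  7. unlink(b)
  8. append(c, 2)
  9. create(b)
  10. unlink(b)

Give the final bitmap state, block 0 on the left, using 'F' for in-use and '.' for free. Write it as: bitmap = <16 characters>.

bitmap = FFFFF...........

  1. create(c)  ⇒  F...............  {c→[0]}
  2. create(b)  ⇒  FF..............  {b→[1]; c→[0]}
  3. append(c, 1)  ⇒  FFF.............  {b→[1]; c→[0, 2]}
  4. create(a)  ⇒  FFFF............  {a→[3]; b→[1]; c→[0, 2]}
  5. append(c, 1)  ⇒  FFFFF...........  {a→[3]; b→[1]; c→[0, 2, 4]}
  6. unlink(a)  ⇒  FFF.F...........  {b→[1]; c→[0, 2, 4]}
  7. unlink(b)  ⇒  F.F.F...........  {c→[0, 2, 4]}
  8. append(c, 2)  ⇒  FFFFF...........  {c→[0, 2, 4, 1, 3]}
  9. create(b)  ⇒  FFFFFF..........  {b→[5]; c→[0, 2, 4, 1, 3]}
  10. unlink(b)  ⇒  FFFFF...........  {c→[0, 2, 4, 1, 3]}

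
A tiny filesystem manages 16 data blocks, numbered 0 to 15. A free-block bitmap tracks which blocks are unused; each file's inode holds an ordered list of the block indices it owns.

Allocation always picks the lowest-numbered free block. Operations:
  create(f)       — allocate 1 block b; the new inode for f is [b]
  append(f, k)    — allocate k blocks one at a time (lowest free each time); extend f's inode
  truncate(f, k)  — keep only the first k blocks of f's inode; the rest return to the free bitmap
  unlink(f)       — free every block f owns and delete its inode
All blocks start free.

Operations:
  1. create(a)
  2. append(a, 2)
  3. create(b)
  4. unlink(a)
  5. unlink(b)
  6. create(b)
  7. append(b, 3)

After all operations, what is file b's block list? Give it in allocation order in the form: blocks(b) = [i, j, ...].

  1. create(a)  ⇒  F...............  {a→[0]}
  2. append(a, 2)  ⇒  FFF.............  {a→[0, 1, 2]}
  3. create(b)  ⇒  FFFF............  {a→[0, 1, 2]; b→[3]}
  4. unlink(a)  ⇒  ...F............  {b→[3]}
  5. unlink(b)  ⇒  ................  {}
  6. create(b)  ⇒  F...............  {b→[0]}
  7. append(b, 3)  ⇒  FFFF............  {b→[0, 1, 2, 3]}

blocks(b) = [0, 1, 2, 3]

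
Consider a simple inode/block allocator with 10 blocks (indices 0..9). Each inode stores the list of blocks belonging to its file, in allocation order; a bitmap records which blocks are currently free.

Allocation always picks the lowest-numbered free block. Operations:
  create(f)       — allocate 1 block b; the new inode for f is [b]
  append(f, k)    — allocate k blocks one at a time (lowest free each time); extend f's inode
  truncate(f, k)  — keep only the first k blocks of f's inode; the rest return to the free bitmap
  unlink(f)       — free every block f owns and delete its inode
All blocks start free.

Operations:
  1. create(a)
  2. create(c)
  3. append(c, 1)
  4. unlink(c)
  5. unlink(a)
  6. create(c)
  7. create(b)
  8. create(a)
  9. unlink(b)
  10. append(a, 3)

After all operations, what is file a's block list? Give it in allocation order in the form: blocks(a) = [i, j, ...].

after create(a) → a:[0]  free=[F.........]
after create(c) → a:[0], c:[1]  free=[FF........]
after append(c, 1) → a:[0], c:[1, 2]  free=[FFF.......]
after unlink(c) → a:[0]  free=[F.........]
after unlink(a) →   free=[..........]
after create(c) → c:[0]  free=[F.........]
after create(b) → b:[1], c:[0]  free=[FF........]
after create(a) → a:[2], b:[1], c:[0]  free=[FFF.......]
after unlink(b) → a:[2], c:[0]  free=[F.F.......]
after append(a, 3) → a:[2, 1, 3, 4], c:[0]  free=[FFFFF.....]

blocks(a) = [2, 1, 3, 4]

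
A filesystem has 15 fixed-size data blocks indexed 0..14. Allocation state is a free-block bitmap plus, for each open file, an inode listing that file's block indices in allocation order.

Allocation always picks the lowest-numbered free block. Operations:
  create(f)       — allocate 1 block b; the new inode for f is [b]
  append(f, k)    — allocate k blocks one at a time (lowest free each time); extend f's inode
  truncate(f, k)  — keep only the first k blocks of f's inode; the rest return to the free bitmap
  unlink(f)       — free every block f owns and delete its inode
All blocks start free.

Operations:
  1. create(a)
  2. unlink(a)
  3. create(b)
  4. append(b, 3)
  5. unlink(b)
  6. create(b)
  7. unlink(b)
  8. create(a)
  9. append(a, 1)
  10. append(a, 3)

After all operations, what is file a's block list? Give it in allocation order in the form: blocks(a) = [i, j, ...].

after create(a) → a:[0]  free=[F..............]
after unlink(a) →   free=[...............]
after create(b) → b:[0]  free=[F..............]
after append(b, 3) → b:[0, 1, 2, 3]  free=[FFFF...........]
after unlink(b) →   free=[...............]
after create(b) → b:[0]  free=[F..............]
after unlink(b) →   free=[...............]
after create(a) → a:[0]  free=[F..............]
after append(a, 1) → a:[0, 1]  free=[FF.............]
after append(a, 3) → a:[0, 1, 2, 3, 4]  free=[FFFFF..........]

blocks(a) = [0, 1, 2, 3, 4]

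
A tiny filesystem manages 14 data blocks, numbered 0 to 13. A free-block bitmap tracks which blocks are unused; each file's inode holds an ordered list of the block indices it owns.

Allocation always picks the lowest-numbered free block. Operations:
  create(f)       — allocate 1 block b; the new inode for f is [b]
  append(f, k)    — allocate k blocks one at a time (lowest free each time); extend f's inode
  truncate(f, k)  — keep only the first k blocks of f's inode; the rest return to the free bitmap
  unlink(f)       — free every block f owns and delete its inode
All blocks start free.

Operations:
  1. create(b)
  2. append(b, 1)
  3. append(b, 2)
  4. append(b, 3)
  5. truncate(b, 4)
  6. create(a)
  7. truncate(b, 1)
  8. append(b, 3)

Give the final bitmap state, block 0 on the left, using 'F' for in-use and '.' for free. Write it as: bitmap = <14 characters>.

  1. create(b)  ⇒  F.............  {b→[0]}
  2. append(b, 1)  ⇒  FF............  {b→[0, 1]}
  3. append(b, 2)  ⇒  FFFF..........  {b→[0, 1, 2, 3]}
  4. append(b, 3)  ⇒  FFFFFFF.......  {b→[0, 1, 2, 3, 4, 5, 6]}
  5. truncate(b, 4)  ⇒  FFFF..........  {b→[0, 1, 2, 3]}
  6. create(a)  ⇒  FFFFF.........  {a→[4]; b→[0, 1, 2, 3]}
  7. truncate(b, 1)  ⇒  F...F.........  {a→[4]; b→[0]}
  8. append(b, 3)  ⇒  FFFFF.........  {a→[4]; b→[0, 1, 2, 3]}

bitmap = FFFFF.........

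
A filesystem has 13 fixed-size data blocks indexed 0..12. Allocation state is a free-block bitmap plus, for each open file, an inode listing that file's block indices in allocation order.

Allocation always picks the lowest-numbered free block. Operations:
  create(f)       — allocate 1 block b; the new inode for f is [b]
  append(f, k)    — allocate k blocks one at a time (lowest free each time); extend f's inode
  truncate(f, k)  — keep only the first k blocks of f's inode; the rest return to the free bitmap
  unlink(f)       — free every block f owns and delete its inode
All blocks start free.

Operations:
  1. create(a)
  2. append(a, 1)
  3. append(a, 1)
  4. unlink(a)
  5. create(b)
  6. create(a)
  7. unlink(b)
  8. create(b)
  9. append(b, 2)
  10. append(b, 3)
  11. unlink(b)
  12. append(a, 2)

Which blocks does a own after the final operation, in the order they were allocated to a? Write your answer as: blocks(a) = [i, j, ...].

blocks(a) = [1, 0, 2]

[1] create(a) — a=0 (map F............)
[2] append(a, 1) — a=0,1 (map FF...........)
[3] append(a, 1) — a=0,1,2 (map FFF..........)
[4] unlink(a) —  (map .............)
[5] create(b) — b=0 (map F............)
[6] create(a) — a=1 b=0 (map FF...........)
[7] unlink(b) — a=1 (map .F...........)
[8] create(b) — a=1 b=0 (map FF...........)
[9] append(b, 2) — a=1 b=0,2,3 (map FFFF.........)
[10] append(b, 3) — a=1 b=0,2,3,4,5,6 (map FFFFFFF......)
[11] unlink(b) — a=1 (map .F...........)
[12] append(a, 2) — a=1,0,2 (map FFF..........)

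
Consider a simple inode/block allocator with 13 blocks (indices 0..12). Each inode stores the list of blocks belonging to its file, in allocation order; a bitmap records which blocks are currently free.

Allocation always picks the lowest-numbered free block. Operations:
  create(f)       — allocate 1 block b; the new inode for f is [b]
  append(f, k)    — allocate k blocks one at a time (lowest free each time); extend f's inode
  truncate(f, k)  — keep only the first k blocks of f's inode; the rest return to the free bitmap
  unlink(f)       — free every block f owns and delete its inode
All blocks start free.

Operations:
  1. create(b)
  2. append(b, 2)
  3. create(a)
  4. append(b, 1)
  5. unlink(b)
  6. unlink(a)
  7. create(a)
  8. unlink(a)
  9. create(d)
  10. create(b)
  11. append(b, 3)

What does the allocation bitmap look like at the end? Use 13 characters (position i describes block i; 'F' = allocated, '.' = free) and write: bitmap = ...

[1] create(b) — b=0 (map F............)
[2] append(b, 2) — b=0,1,2 (map FFF..........)
[3] create(a) — a=3 b=0,1,2 (map FFFF.........)
[4] append(b, 1) — a=3 b=0,1,2,4 (map FFFFF........)
[5] unlink(b) — a=3 (map ...F.........)
[6] unlink(a) —  (map .............)
[7] create(a) — a=0 (map F............)
[8] unlink(a) —  (map .............)
[9] create(d) — d=0 (map F............)
[10] create(b) — b=1 d=0 (map FF...........)
[11] append(b, 3) — b=1,2,3,4 d=0 (map FFFFF........)

bitmap = FFFFF........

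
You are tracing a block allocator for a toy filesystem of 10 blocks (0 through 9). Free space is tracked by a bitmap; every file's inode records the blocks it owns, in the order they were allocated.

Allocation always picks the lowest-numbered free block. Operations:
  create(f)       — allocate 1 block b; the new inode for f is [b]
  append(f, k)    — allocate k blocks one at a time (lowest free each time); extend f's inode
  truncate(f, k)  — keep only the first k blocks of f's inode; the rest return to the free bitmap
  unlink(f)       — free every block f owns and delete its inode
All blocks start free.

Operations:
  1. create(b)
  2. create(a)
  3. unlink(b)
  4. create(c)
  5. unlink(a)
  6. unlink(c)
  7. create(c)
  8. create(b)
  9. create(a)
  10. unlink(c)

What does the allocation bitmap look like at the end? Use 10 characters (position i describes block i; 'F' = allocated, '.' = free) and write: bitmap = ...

bitmap = .FF.......

[1] create(b) — b=0 (map F.........)
[2] create(a) — a=1 b=0 (map FF........)
[3] unlink(b) — a=1 (map .F........)
[4] create(c) — a=1 c=0 (map FF........)
[5] unlink(a) — c=0 (map F.........)
[6] unlink(c) —  (map ..........)
[7] create(c) — c=0 (map F.........)
[8] create(b) — b=1 c=0 (map FF........)
[9] create(a) — a=2 b=1 c=0 (map FFF.......)
[10] unlink(c) — a=2 b=1 (map .FF.......)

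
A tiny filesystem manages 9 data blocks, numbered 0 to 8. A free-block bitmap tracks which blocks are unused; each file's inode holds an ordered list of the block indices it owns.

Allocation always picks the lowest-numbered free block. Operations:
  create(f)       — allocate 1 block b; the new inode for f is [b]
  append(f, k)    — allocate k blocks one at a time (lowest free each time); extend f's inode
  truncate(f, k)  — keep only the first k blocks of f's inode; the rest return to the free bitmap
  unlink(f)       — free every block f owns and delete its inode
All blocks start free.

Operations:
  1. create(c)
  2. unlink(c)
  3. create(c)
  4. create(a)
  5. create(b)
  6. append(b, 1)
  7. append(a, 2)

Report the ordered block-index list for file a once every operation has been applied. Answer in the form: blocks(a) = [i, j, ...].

blocks(a) = [1, 4, 5]

create(c): bitmap=F........ | c=[0]
unlink(c): bitmap=......... | 
create(c): bitmap=F........ | c=[0]
create(a): bitmap=FF....... | a=[1] c=[0]
create(b): bitmap=FFF...... | a=[1] b=[2] c=[0]
append(b, 1): bitmap=FFFF..... | a=[1] b=[2, 3] c=[0]
append(a, 2): bitmap=FFFFFF... | a=[1, 4, 5] b=[2, 3] c=[0]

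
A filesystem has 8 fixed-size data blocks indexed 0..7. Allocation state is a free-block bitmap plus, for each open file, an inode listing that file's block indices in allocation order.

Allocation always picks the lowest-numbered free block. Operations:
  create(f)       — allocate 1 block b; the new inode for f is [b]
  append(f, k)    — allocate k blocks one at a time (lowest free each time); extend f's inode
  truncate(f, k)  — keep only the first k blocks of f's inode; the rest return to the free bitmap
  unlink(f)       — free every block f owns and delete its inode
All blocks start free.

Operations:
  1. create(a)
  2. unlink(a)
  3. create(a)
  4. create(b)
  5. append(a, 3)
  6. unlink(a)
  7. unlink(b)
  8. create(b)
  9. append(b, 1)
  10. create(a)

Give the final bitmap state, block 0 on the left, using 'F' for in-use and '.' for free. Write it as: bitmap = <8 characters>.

bitmap = FFF.....

[1] create(a) — a=0 (map F.......)
[2] unlink(a) —  (map ........)
[3] create(a) — a=0 (map F.......)
[4] create(b) — a=0 b=1 (map FF......)
[5] append(a, 3) — a=0,2,3,4 b=1 (map FFFFF...)
[6] unlink(a) — b=1 (map .F......)
[7] unlink(b) —  (map ........)
[8] create(b) — b=0 (map F.......)
[9] append(b, 1) — b=0,1 (map FF......)
[10] create(a) — a=2 b=0,1 (map FFF.....)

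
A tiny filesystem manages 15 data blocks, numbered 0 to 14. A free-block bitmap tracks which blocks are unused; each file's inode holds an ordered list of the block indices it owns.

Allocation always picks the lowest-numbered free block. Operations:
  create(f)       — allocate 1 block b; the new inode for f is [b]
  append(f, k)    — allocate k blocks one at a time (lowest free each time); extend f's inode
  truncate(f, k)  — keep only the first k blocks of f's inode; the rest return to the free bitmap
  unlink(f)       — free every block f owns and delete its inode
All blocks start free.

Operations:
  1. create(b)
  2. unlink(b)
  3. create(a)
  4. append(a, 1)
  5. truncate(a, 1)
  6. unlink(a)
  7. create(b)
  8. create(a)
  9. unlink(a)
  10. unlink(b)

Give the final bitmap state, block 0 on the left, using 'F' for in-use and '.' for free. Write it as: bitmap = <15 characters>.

after create(b) → b:[0]  free=[F..............]
after unlink(b) →   free=[...............]
after create(a) → a:[0]  free=[F..............]
after append(a, 1) → a:[0, 1]  free=[FF.............]
after truncate(a, 1) → a:[0]  free=[F..............]
after unlink(a) →   free=[...............]
after create(b) → b:[0]  free=[F..............]
after create(a) → a:[1], b:[0]  free=[FF.............]
after unlink(a) → b:[0]  free=[F..............]
after unlink(b) →   free=[...............]

bitmap = ...............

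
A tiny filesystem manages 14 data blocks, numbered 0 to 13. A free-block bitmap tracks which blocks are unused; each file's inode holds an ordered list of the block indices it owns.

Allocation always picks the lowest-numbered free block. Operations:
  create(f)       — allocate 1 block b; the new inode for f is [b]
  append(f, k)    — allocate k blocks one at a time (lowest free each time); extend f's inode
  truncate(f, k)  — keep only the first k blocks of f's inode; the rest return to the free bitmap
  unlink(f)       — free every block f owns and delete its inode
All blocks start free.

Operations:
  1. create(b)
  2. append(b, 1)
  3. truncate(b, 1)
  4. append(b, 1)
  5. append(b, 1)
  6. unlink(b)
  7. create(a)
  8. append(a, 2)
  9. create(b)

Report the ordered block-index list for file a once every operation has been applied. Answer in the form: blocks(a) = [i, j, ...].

blocks(a) = [0, 1, 2]

  1. create(b)  ⇒  F.............  {b→[0]}
  2. append(b, 1)  ⇒  FF............  {b→[0, 1]}
  3. truncate(b, 1)  ⇒  F.............  {b→[0]}
  4. append(b, 1)  ⇒  FF............  {b→[0, 1]}
  5. append(b, 1)  ⇒  FFF...........  {b→[0, 1, 2]}
  6. unlink(b)  ⇒  ..............  {}
  7. create(a)  ⇒  F.............  {a→[0]}
  8. append(a, 2)  ⇒  FFF...........  {a→[0, 1, 2]}
  9. create(b)  ⇒  FFFF..........  {a→[0, 1, 2]; b→[3]}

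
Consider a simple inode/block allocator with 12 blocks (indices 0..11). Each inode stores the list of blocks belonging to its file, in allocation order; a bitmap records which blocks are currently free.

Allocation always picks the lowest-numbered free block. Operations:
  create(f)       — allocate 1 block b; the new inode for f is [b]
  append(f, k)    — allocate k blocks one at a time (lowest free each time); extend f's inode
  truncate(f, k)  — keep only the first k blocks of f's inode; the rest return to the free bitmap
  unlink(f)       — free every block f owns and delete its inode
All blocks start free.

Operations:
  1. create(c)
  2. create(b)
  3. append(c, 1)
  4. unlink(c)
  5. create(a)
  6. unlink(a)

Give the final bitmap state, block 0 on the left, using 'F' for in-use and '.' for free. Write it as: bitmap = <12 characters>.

bitmap = .F..........

[1] create(c) — c=0 (map F...........)
[2] create(b) — b=1 c=0 (map FF..........)
[3] append(c, 1) — b=1 c=0,2 (map FFF.........)
[4] unlink(c) — b=1 (map .F..........)
[5] create(a) — a=0 b=1 (map FF..........)
[6] unlink(a) — b=1 (map .F..........)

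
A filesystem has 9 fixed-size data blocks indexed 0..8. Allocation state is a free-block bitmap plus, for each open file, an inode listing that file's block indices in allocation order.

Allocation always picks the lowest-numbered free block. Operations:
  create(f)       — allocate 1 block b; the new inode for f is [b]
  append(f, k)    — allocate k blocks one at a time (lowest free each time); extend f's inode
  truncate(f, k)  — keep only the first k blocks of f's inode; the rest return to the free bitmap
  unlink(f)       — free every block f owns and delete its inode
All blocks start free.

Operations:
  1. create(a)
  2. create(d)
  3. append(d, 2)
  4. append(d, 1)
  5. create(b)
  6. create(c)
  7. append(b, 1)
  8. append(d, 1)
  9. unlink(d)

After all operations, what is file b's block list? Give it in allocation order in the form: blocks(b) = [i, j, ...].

  1. create(a)  ⇒  F........  {a→[0]}
  2. create(d)  ⇒  FF.......  {a→[0]; d→[1]}
  3. append(d, 2)  ⇒  FFFF.....  {a→[0]; d→[1, 2, 3]}
  4. append(d, 1)  ⇒  FFFFF....  {a→[0]; d→[1, 2, 3, 4]}
  5. create(b)  ⇒  FFFFFF...  {a→[0]; b→[5]; d→[1, 2, 3, 4]}
  6. create(c)  ⇒  FFFFFFF..  {a→[0]; b→[5]; c→[6]; d→[1, 2, 3, 4]}
  7. append(b, 1)  ⇒  FFFFFFFF.  {a→[0]; b→[5, 7]; c→[6]; d→[1, 2, 3, 4]}
  8. append(d, 1)  ⇒  FFFFFFFFF  {a→[0]; b→[5, 7]; c→[6]; d→[1, 2, 3, 4, 8]}
  9. unlink(d)  ⇒  F....FFF.  {a→[0]; b→[5, 7]; c→[6]}

blocks(b) = [5, 7]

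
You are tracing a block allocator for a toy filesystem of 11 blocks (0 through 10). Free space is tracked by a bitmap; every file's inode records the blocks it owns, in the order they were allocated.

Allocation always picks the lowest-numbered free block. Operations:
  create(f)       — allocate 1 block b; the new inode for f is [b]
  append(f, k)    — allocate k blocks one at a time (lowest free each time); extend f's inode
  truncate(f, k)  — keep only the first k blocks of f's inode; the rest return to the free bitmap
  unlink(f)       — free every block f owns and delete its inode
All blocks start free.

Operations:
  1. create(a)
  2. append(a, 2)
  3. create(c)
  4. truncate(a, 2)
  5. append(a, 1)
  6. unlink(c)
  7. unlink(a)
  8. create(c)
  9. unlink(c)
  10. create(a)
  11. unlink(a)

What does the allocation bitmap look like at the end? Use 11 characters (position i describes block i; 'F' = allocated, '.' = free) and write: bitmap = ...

bitmap = ...........

  1. create(a)  ⇒  F..........  {a→[0]}
  2. append(a, 2)  ⇒  FFF........  {a→[0, 1, 2]}
  3. create(c)  ⇒  FFFF.......  {a→[0, 1, 2]; c→[3]}
  4. truncate(a, 2)  ⇒  FF.F.......  {a→[0, 1]; c→[3]}
  5. append(a, 1)  ⇒  FFFF.......  {a→[0, 1, 2]; c→[3]}
  6. unlink(c)  ⇒  FFF........  {a→[0, 1, 2]}
  7. unlink(a)  ⇒  ...........  {}
  8. create(c)  ⇒  F..........  {c→[0]}
  9. unlink(c)  ⇒  ...........  {}
  10. create(a)  ⇒  F..........  {a→[0]}
  11. unlink(a)  ⇒  ...........  {}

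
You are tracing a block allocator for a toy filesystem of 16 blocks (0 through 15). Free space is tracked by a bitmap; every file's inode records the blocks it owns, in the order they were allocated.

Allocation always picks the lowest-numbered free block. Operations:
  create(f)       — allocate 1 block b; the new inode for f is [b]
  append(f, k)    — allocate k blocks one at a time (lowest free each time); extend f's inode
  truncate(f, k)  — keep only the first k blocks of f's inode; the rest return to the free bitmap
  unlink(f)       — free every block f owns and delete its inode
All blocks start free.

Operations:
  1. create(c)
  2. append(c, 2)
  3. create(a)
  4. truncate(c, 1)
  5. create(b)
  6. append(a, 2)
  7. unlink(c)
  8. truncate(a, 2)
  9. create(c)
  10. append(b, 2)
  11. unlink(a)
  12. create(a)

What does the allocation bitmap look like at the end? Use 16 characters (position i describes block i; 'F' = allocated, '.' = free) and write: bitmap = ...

create(c): bitmap=F............... | c=[0]
append(c, 2): bitmap=FFF............. | c=[0, 1, 2]
create(a): bitmap=FFFF............ | a=[3] c=[0, 1, 2]
truncate(c, 1): bitmap=F..F............ | a=[3] c=[0]
create(b): bitmap=FF.F............ | a=[3] b=[1] c=[0]
append(a, 2): bitmap=FFFFF........... | a=[3, 2, 4] b=[1] c=[0]
unlink(c): bitmap=.FFFF........... | a=[3, 2, 4] b=[1]
truncate(a, 2): bitmap=.FFF............ | a=[3, 2] b=[1]
create(c): bitmap=FFFF............ | a=[3, 2] b=[1] c=[0]
append(b, 2): bitmap=FFFFFF.......... | a=[3, 2] b=[1, 4, 5] c=[0]
unlink(a): bitmap=FF..FF.......... | b=[1, 4, 5] c=[0]
create(a): bitmap=FFF.FF.......... | a=[2] b=[1, 4, 5] c=[0]

bitmap = FFF.FF..........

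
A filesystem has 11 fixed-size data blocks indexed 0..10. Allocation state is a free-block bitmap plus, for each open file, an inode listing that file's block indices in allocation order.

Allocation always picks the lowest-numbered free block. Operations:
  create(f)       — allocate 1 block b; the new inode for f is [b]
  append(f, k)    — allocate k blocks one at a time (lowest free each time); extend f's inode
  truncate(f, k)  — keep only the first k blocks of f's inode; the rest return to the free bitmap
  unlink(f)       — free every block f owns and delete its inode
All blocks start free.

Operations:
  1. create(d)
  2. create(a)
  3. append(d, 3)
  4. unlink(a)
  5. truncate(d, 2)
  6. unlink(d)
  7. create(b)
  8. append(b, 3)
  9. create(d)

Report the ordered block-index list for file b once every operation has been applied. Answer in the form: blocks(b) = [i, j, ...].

[1] create(d) — d=0 (map F..........)
[2] create(a) — a=1 d=0 (map FF.........)
[3] append(d, 3) — a=1 d=0,2,3,4 (map FFFFF......)
[4] unlink(a) — d=0,2,3,4 (map F.FFF......)
[5] truncate(d, 2) — d=0,2 (map F.F........)
[6] unlink(d) —  (map ...........)
[7] create(b) — b=0 (map F..........)
[8] append(b, 3) — b=0,1,2,3 (map FFFF.......)
[9] create(d) — b=0,1,2,3 d=4 (map FFFFF......)

blocks(b) = [0, 1, 2, 3]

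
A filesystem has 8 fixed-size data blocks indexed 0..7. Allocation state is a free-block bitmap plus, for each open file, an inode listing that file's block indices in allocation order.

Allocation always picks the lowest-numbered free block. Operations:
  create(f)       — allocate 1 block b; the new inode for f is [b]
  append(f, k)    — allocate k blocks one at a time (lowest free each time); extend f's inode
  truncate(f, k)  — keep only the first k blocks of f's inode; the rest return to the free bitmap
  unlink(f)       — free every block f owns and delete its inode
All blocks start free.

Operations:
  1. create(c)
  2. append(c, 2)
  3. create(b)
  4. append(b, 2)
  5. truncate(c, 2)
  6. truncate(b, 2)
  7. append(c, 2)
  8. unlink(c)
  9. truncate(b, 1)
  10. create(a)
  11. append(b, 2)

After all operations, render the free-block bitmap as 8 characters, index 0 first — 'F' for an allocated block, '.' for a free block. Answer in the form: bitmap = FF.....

bitmap = FFFF....

  1. create(c)  ⇒  F.......  {c→[0]}
  2. append(c, 2)  ⇒  FFF.....  {c→[0, 1, 2]}
  3. create(b)  ⇒  FFFF....  {b→[3]; c→[0, 1, 2]}
  4. append(b, 2)  ⇒  FFFFFF..  {b→[3, 4, 5]; c→[0, 1, 2]}
  5. truncate(c, 2)  ⇒  FF.FFF..  {b→[3, 4, 5]; c→[0, 1]}
  6. truncate(b, 2)  ⇒  FF.FF...  {b→[3, 4]; c→[0, 1]}
  7. append(c, 2)  ⇒  FFFFFF..  {b→[3, 4]; c→[0, 1, 2, 5]}
  8. unlink(c)  ⇒  ...FF...  {b→[3, 4]}
  9. truncate(b, 1)  ⇒  ...F....  {b→[3]}
  10. create(a)  ⇒  F..F....  {a→[0]; b→[3]}
  11. append(b, 2)  ⇒  FFFF....  {a→[0]; b→[3, 1, 2]}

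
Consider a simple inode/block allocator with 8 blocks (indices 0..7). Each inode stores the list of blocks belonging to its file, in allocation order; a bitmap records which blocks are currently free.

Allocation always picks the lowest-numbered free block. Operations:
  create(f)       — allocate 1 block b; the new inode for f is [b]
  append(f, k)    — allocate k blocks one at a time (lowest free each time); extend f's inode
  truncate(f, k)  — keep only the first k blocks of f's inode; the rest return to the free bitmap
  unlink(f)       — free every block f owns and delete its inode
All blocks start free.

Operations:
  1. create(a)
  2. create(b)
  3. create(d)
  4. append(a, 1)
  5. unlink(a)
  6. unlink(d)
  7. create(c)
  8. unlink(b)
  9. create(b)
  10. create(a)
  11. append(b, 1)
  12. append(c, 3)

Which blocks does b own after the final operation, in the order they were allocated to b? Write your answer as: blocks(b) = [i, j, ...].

blocks(b) = [1, 3]

  1. create(a)  ⇒  F.......  {a→[0]}
  2. create(b)  ⇒  FF......  {a→[0]; b→[1]}
  3. create(d)  ⇒  FFF.....  {a→[0]; b→[1]; d→[2]}
  4. append(a, 1)  ⇒  FFFF....  {a→[0, 3]; b→[1]; d→[2]}
  5. unlink(a)  ⇒  .FF.....  {b→[1]; d→[2]}
  6. unlink(d)  ⇒  .F......  {b→[1]}
  7. create(c)  ⇒  FF......  {b→[1]; c→[0]}
  8. unlink(b)  ⇒  F.......  {c→[0]}
  9. create(b)  ⇒  FF......  {b→[1]; c→[0]}
  10. create(a)  ⇒  FFF.....  {a→[2]; b→[1]; c→[0]}
  11. append(b, 1)  ⇒  FFFF....  {a→[2]; b→[1, 3]; c→[0]}
  12. append(c, 3)  ⇒  FFFFFFF.  {a→[2]; b→[1, 3]; c→[0, 4, 5, 6]}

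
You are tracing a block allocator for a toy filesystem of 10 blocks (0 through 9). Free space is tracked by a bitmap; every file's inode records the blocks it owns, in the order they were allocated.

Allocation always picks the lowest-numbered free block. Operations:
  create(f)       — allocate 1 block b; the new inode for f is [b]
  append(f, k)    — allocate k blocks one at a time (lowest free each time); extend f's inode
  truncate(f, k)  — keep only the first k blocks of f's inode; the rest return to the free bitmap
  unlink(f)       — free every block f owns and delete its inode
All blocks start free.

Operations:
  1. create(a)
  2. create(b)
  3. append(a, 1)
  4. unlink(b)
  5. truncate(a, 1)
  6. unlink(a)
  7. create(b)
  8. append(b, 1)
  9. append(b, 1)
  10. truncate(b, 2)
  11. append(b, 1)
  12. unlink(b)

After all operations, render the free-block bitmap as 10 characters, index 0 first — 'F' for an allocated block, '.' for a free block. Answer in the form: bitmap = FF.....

after create(a) → a:[0]  free=[F.........]
after create(b) → a:[0], b:[1]  free=[FF........]
after append(a, 1) → a:[0, 2], b:[1]  free=[FFF.......]
after unlink(b) → a:[0, 2]  free=[F.F.......]
after truncate(a, 1) → a:[0]  free=[F.........]
after unlink(a) →   free=[..........]
after create(b) → b:[0]  free=[F.........]
after append(b, 1) → b:[0, 1]  free=[FF........]
after append(b, 1) → b:[0, 1, 2]  free=[FFF.......]
after truncate(b, 2) → b:[0, 1]  free=[FF........]
after append(b, 1) → b:[0, 1, 2]  free=[FFF.......]
after unlink(b) →   free=[..........]

bitmap = ..........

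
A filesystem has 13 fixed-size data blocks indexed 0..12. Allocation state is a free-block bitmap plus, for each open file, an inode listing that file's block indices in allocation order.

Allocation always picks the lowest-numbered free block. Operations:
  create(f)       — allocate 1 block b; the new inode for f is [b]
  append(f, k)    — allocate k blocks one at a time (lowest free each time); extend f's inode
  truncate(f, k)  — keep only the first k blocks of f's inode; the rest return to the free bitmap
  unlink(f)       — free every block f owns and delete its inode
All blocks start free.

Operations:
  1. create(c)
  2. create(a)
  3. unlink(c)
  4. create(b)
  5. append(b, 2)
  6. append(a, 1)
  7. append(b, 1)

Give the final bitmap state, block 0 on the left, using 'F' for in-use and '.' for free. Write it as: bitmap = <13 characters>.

bitmap = FFFFFF.......

create(c): bitmap=F............ | c=[0]
create(a): bitmap=FF........... | a=[1] c=[0]
unlink(c): bitmap=.F........... | a=[1]
create(b): bitmap=FF........... | a=[1] b=[0]
append(b, 2): bitmap=FFFF......... | a=[1] b=[0, 2, 3]
append(a, 1): bitmap=FFFFF........ | a=[1, 4] b=[0, 2, 3]
append(b, 1): bitmap=FFFFFF....... | a=[1, 4] b=[0, 2, 3, 5]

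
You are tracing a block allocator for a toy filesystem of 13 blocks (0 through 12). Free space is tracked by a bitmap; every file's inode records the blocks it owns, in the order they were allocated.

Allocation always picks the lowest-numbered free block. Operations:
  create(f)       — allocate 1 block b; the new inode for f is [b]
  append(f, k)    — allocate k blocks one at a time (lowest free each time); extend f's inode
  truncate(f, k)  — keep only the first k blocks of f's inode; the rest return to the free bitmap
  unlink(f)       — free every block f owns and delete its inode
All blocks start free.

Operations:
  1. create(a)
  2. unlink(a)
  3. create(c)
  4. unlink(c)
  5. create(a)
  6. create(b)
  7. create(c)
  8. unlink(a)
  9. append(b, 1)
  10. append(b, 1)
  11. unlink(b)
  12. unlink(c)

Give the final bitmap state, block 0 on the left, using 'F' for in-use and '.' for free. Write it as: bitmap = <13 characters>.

bitmap = .............

[1] create(a) — a=0 (map F............)
[2] unlink(a) —  (map .............)
[3] create(c) — c=0 (map F............)
[4] unlink(c) —  (map .............)
[5] create(a) — a=0 (map F............)
[6] create(b) — a=0 b=1 (map FF...........)
[7] create(c) — a=0 b=1 c=2 (map FFF..........)
[8] unlink(a) — b=1 c=2 (map .FF..........)
[9] append(b, 1) — b=1,0 c=2 (map FFF..........)
[10] append(b, 1) — b=1,0,3 c=2 (map FFFF.........)
[11] unlink(b) — c=2 (map ..F..........)
[12] unlink(c) —  (map .............)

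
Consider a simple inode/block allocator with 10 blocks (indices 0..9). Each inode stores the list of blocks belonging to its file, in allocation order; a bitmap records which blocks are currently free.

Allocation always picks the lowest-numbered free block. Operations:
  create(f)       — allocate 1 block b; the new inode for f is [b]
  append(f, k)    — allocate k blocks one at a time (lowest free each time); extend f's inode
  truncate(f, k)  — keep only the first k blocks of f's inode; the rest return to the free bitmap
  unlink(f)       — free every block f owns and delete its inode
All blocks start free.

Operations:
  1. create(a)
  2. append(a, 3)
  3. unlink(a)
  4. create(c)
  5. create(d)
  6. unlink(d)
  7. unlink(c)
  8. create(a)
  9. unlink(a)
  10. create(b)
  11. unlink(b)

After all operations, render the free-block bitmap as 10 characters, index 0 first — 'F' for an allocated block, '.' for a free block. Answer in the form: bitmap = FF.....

create(a): bitmap=F......... | a=[0]
append(a, 3): bitmap=FFFF...... | a=[0, 1, 2, 3]
unlink(a): bitmap=.......... | 
create(c): bitmap=F......... | c=[0]
create(d): bitmap=FF........ | c=[0] d=[1]
unlink(d): bitmap=F......... | c=[0]
unlink(c): bitmap=.......... | 
create(a): bitmap=F......... | a=[0]
unlink(a): bitmap=.......... | 
create(b): bitmap=F......... | b=[0]
unlink(b): bitmap=.......... | 

bitmap = ..........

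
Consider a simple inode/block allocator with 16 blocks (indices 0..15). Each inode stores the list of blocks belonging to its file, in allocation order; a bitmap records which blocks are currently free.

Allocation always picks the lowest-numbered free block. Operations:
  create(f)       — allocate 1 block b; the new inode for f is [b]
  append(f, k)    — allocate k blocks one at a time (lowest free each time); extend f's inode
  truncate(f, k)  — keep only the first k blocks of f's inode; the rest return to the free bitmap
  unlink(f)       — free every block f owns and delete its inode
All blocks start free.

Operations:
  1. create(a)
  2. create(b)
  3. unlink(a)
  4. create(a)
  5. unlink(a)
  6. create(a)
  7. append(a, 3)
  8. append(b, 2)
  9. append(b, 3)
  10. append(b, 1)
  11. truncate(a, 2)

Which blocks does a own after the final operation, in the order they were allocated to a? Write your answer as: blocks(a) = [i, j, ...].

[1] create(a) — a=0 (map F...............)
[2] create(b) — a=0 b=1 (map FF..............)
[3] unlink(a) — b=1 (map .F..............)
[4] create(a) — a=0 b=1 (map FF..............)
[5] unlink(a) — b=1 (map .F..............)
[6] create(a) — a=0 b=1 (map FF..............)
[7] append(a, 3) — a=0,2,3,4 b=1 (map FFFFF...........)
[8] append(b, 2) — a=0,2,3,4 b=1,5,6 (map FFFFFFF.........)
[9] append(b, 3) — a=0,2,3,4 b=1,5,6,7,8,9 (map FFFFFFFFFF......)
[10] append(b, 1) — a=0,2,3,4 b=1,5,6,7,8,9,10 (map FFFFFFFFFFF.....)
[11] truncate(a, 2) — a=0,2 b=1,5,6,7,8,9,10 (map FFF..FFFFFF.....)

blocks(a) = [0, 2]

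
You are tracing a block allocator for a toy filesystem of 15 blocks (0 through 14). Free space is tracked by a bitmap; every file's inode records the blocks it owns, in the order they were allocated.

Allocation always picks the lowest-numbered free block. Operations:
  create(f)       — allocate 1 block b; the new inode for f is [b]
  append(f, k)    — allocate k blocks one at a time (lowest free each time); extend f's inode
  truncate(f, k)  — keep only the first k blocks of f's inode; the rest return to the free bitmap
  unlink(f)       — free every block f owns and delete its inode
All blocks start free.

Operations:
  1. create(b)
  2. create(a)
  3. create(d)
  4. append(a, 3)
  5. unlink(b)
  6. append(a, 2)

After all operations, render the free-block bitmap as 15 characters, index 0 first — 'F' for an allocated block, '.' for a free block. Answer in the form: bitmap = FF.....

[1] create(b) — b=0 (map F..............)
[2] create(a) — a=1 b=0 (map FF.............)
[3] create(d) — a=1 b=0 d=2 (map FFF............)
[4] append(a, 3) — a=1,3,4,5 b=0 d=2 (map FFFFFF.........)
[5] unlink(b) — a=1,3,4,5 d=2 (map .FFFFF.........)
[6] append(a, 2) — a=1,3,4,5,0,6 d=2 (map FFFFFFF........)

bitmap = FFFFFFF........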